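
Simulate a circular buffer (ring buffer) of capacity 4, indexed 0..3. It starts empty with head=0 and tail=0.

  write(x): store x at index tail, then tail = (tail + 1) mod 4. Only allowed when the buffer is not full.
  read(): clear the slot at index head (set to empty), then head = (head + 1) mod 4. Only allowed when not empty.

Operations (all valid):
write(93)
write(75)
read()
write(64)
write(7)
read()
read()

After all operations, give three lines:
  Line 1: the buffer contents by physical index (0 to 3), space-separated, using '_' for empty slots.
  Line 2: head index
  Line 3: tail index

write(93): buf=[93 _ _ _], head=0, tail=1, size=1
write(75): buf=[93 75 _ _], head=0, tail=2, size=2
read(): buf=[_ 75 _ _], head=1, tail=2, size=1
write(64): buf=[_ 75 64 _], head=1, tail=3, size=2
write(7): buf=[_ 75 64 7], head=1, tail=0, size=3
read(): buf=[_ _ 64 7], head=2, tail=0, size=2
read(): buf=[_ _ _ 7], head=3, tail=0, size=1

Answer: _ _ _ 7
3
0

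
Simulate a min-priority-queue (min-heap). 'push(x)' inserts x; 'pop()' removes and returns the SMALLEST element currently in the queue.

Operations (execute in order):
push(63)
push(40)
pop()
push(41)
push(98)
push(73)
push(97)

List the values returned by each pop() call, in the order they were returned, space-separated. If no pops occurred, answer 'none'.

push(63): heap contents = [63]
push(40): heap contents = [40, 63]
pop() → 40: heap contents = [63]
push(41): heap contents = [41, 63]
push(98): heap contents = [41, 63, 98]
push(73): heap contents = [41, 63, 73, 98]
push(97): heap contents = [41, 63, 73, 97, 98]

Answer: 40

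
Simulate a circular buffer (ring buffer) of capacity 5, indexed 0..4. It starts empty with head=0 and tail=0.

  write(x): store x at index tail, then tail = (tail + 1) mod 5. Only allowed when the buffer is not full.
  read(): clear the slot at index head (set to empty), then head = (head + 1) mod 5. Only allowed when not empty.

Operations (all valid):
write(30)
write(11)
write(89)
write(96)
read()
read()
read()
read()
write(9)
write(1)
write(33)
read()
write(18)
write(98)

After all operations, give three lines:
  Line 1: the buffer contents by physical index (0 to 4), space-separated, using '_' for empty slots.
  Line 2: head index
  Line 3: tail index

write(30): buf=[30 _ _ _ _], head=0, tail=1, size=1
write(11): buf=[30 11 _ _ _], head=0, tail=2, size=2
write(89): buf=[30 11 89 _ _], head=0, tail=3, size=3
write(96): buf=[30 11 89 96 _], head=0, tail=4, size=4
read(): buf=[_ 11 89 96 _], head=1, tail=4, size=3
read(): buf=[_ _ 89 96 _], head=2, tail=4, size=2
read(): buf=[_ _ _ 96 _], head=3, tail=4, size=1
read(): buf=[_ _ _ _ _], head=4, tail=4, size=0
write(9): buf=[_ _ _ _ 9], head=4, tail=0, size=1
write(1): buf=[1 _ _ _ 9], head=4, tail=1, size=2
write(33): buf=[1 33 _ _ 9], head=4, tail=2, size=3
read(): buf=[1 33 _ _ _], head=0, tail=2, size=2
write(18): buf=[1 33 18 _ _], head=0, tail=3, size=3
write(98): buf=[1 33 18 98 _], head=0, tail=4, size=4

Answer: 1 33 18 98 _
0
4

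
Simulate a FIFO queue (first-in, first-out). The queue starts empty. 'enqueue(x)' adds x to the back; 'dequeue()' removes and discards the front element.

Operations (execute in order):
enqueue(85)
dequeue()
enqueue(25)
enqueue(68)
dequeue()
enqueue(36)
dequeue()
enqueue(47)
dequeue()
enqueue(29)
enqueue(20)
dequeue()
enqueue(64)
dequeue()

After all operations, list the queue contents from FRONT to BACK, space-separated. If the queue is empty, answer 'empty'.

enqueue(85): [85]
dequeue(): []
enqueue(25): [25]
enqueue(68): [25, 68]
dequeue(): [68]
enqueue(36): [68, 36]
dequeue(): [36]
enqueue(47): [36, 47]
dequeue(): [47]
enqueue(29): [47, 29]
enqueue(20): [47, 29, 20]
dequeue(): [29, 20]
enqueue(64): [29, 20, 64]
dequeue(): [20, 64]

Answer: 20 64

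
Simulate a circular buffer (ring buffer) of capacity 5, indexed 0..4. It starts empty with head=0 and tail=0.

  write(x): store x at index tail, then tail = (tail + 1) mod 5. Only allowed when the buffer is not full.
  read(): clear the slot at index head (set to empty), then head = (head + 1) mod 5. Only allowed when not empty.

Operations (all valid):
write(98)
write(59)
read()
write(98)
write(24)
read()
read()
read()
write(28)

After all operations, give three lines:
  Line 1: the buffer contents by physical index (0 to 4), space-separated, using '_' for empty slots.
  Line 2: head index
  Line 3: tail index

Answer: _ _ _ _ 28
4
0

Derivation:
write(98): buf=[98 _ _ _ _], head=0, tail=1, size=1
write(59): buf=[98 59 _ _ _], head=0, tail=2, size=2
read(): buf=[_ 59 _ _ _], head=1, tail=2, size=1
write(98): buf=[_ 59 98 _ _], head=1, tail=3, size=2
write(24): buf=[_ 59 98 24 _], head=1, tail=4, size=3
read(): buf=[_ _ 98 24 _], head=2, tail=4, size=2
read(): buf=[_ _ _ 24 _], head=3, tail=4, size=1
read(): buf=[_ _ _ _ _], head=4, tail=4, size=0
write(28): buf=[_ _ _ _ 28], head=4, tail=0, size=1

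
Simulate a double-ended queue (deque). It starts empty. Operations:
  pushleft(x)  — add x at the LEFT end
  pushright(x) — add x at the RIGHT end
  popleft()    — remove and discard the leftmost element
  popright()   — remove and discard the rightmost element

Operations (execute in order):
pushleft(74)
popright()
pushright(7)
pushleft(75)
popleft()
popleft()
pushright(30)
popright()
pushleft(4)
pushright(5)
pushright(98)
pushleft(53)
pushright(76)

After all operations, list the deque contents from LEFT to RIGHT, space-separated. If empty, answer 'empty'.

pushleft(74): [74]
popright(): []
pushright(7): [7]
pushleft(75): [75, 7]
popleft(): [7]
popleft(): []
pushright(30): [30]
popright(): []
pushleft(4): [4]
pushright(5): [4, 5]
pushright(98): [4, 5, 98]
pushleft(53): [53, 4, 5, 98]
pushright(76): [53, 4, 5, 98, 76]

Answer: 53 4 5 98 76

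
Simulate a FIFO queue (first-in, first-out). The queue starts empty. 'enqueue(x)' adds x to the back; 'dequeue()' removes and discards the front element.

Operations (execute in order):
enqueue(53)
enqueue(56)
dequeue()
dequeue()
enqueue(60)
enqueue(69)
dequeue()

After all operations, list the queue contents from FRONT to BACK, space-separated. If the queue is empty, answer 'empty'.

Answer: 69

Derivation:
enqueue(53): [53]
enqueue(56): [53, 56]
dequeue(): [56]
dequeue(): []
enqueue(60): [60]
enqueue(69): [60, 69]
dequeue(): [69]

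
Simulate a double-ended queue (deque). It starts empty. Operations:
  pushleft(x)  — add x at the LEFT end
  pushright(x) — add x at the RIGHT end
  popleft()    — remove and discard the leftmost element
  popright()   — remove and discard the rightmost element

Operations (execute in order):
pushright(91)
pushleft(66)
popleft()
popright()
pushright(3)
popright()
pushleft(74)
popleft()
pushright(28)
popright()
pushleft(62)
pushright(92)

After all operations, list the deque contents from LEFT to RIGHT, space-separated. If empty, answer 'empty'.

pushright(91): [91]
pushleft(66): [66, 91]
popleft(): [91]
popright(): []
pushright(3): [3]
popright(): []
pushleft(74): [74]
popleft(): []
pushright(28): [28]
popright(): []
pushleft(62): [62]
pushright(92): [62, 92]

Answer: 62 92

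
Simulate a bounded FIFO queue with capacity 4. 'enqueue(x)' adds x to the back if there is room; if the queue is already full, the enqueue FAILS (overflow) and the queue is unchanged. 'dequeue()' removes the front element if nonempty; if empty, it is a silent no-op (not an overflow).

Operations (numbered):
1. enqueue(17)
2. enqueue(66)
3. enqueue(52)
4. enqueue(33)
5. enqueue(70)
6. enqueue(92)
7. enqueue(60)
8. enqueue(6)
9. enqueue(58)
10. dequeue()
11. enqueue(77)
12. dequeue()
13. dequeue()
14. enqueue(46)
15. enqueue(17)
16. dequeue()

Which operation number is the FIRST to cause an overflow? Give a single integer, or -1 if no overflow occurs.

Answer: 5

Derivation:
1. enqueue(17): size=1
2. enqueue(66): size=2
3. enqueue(52): size=3
4. enqueue(33): size=4
5. enqueue(70): size=4=cap → OVERFLOW (fail)
6. enqueue(92): size=4=cap → OVERFLOW (fail)
7. enqueue(60): size=4=cap → OVERFLOW (fail)
8. enqueue(6): size=4=cap → OVERFLOW (fail)
9. enqueue(58): size=4=cap → OVERFLOW (fail)
10. dequeue(): size=3
11. enqueue(77): size=4
12. dequeue(): size=3
13. dequeue(): size=2
14. enqueue(46): size=3
15. enqueue(17): size=4
16. dequeue(): size=3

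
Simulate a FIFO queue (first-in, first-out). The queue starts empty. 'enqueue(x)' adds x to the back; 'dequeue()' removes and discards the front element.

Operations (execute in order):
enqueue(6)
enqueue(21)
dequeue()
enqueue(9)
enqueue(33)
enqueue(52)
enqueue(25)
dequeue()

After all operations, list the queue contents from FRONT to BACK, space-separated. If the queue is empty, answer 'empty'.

Answer: 9 33 52 25

Derivation:
enqueue(6): [6]
enqueue(21): [6, 21]
dequeue(): [21]
enqueue(9): [21, 9]
enqueue(33): [21, 9, 33]
enqueue(52): [21, 9, 33, 52]
enqueue(25): [21, 9, 33, 52, 25]
dequeue(): [9, 33, 52, 25]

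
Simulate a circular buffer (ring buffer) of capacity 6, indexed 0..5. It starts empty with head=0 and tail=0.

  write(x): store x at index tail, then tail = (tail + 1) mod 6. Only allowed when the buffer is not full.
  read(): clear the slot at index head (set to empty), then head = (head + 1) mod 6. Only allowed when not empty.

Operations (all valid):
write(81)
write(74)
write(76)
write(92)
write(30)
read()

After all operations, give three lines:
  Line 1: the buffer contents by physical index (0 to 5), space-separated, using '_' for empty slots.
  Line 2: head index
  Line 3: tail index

Answer: _ 74 76 92 30 _
1
5

Derivation:
write(81): buf=[81 _ _ _ _ _], head=0, tail=1, size=1
write(74): buf=[81 74 _ _ _ _], head=0, tail=2, size=2
write(76): buf=[81 74 76 _ _ _], head=0, tail=3, size=3
write(92): buf=[81 74 76 92 _ _], head=0, tail=4, size=4
write(30): buf=[81 74 76 92 30 _], head=0, tail=5, size=5
read(): buf=[_ 74 76 92 30 _], head=1, tail=5, size=4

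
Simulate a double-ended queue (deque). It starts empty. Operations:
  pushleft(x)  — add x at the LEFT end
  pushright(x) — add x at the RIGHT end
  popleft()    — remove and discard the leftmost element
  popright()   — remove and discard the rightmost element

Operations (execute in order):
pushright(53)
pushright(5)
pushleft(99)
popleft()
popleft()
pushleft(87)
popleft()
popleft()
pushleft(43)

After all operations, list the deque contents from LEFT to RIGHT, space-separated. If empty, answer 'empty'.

pushright(53): [53]
pushright(5): [53, 5]
pushleft(99): [99, 53, 5]
popleft(): [53, 5]
popleft(): [5]
pushleft(87): [87, 5]
popleft(): [5]
popleft(): []
pushleft(43): [43]

Answer: 43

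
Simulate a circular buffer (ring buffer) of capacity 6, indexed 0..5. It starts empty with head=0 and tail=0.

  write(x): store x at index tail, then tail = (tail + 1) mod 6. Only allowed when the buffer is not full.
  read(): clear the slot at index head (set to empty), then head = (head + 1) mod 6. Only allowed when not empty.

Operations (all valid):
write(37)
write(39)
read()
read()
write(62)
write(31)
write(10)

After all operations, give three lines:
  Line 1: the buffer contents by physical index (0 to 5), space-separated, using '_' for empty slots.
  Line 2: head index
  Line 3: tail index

Answer: _ _ 62 31 10 _
2
5

Derivation:
write(37): buf=[37 _ _ _ _ _], head=0, tail=1, size=1
write(39): buf=[37 39 _ _ _ _], head=0, tail=2, size=2
read(): buf=[_ 39 _ _ _ _], head=1, tail=2, size=1
read(): buf=[_ _ _ _ _ _], head=2, tail=2, size=0
write(62): buf=[_ _ 62 _ _ _], head=2, tail=3, size=1
write(31): buf=[_ _ 62 31 _ _], head=2, tail=4, size=2
write(10): buf=[_ _ 62 31 10 _], head=2, tail=5, size=3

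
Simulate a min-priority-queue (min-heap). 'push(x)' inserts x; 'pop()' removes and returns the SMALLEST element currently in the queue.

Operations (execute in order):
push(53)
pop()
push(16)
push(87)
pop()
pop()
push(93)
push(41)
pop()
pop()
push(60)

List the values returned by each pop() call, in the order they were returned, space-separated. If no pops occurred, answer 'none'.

push(53): heap contents = [53]
pop() → 53: heap contents = []
push(16): heap contents = [16]
push(87): heap contents = [16, 87]
pop() → 16: heap contents = [87]
pop() → 87: heap contents = []
push(93): heap contents = [93]
push(41): heap contents = [41, 93]
pop() → 41: heap contents = [93]
pop() → 93: heap contents = []
push(60): heap contents = [60]

Answer: 53 16 87 41 93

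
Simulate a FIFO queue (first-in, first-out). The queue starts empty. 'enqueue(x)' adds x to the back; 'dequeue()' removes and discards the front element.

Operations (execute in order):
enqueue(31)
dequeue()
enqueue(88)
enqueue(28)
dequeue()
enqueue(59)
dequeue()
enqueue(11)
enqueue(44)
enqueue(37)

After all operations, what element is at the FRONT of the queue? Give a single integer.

Answer: 59

Derivation:
enqueue(31): queue = [31]
dequeue(): queue = []
enqueue(88): queue = [88]
enqueue(28): queue = [88, 28]
dequeue(): queue = [28]
enqueue(59): queue = [28, 59]
dequeue(): queue = [59]
enqueue(11): queue = [59, 11]
enqueue(44): queue = [59, 11, 44]
enqueue(37): queue = [59, 11, 44, 37]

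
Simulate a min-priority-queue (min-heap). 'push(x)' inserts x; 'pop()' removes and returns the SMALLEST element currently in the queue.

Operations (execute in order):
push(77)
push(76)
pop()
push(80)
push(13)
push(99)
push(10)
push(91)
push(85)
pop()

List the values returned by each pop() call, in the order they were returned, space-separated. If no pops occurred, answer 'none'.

Answer: 76 10

Derivation:
push(77): heap contents = [77]
push(76): heap contents = [76, 77]
pop() → 76: heap contents = [77]
push(80): heap contents = [77, 80]
push(13): heap contents = [13, 77, 80]
push(99): heap contents = [13, 77, 80, 99]
push(10): heap contents = [10, 13, 77, 80, 99]
push(91): heap contents = [10, 13, 77, 80, 91, 99]
push(85): heap contents = [10, 13, 77, 80, 85, 91, 99]
pop() → 10: heap contents = [13, 77, 80, 85, 91, 99]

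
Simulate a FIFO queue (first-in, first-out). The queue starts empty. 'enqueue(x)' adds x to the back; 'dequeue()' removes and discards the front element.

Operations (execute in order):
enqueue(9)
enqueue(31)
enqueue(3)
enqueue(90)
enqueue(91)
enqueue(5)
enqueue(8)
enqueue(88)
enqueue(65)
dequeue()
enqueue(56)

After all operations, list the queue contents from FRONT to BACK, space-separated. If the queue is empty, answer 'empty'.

enqueue(9): [9]
enqueue(31): [9, 31]
enqueue(3): [9, 31, 3]
enqueue(90): [9, 31, 3, 90]
enqueue(91): [9, 31, 3, 90, 91]
enqueue(5): [9, 31, 3, 90, 91, 5]
enqueue(8): [9, 31, 3, 90, 91, 5, 8]
enqueue(88): [9, 31, 3, 90, 91, 5, 8, 88]
enqueue(65): [9, 31, 3, 90, 91, 5, 8, 88, 65]
dequeue(): [31, 3, 90, 91, 5, 8, 88, 65]
enqueue(56): [31, 3, 90, 91, 5, 8, 88, 65, 56]

Answer: 31 3 90 91 5 8 88 65 56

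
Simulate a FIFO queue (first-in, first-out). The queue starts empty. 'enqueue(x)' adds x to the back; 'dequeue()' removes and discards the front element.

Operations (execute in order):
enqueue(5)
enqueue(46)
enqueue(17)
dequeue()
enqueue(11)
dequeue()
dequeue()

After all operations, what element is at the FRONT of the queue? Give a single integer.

enqueue(5): queue = [5]
enqueue(46): queue = [5, 46]
enqueue(17): queue = [5, 46, 17]
dequeue(): queue = [46, 17]
enqueue(11): queue = [46, 17, 11]
dequeue(): queue = [17, 11]
dequeue(): queue = [11]

Answer: 11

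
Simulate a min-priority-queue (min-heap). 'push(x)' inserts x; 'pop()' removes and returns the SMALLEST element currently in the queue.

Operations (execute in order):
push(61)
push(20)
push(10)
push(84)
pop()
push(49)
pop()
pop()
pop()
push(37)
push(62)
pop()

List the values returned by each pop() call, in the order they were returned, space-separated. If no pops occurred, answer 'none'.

Answer: 10 20 49 61 37

Derivation:
push(61): heap contents = [61]
push(20): heap contents = [20, 61]
push(10): heap contents = [10, 20, 61]
push(84): heap contents = [10, 20, 61, 84]
pop() → 10: heap contents = [20, 61, 84]
push(49): heap contents = [20, 49, 61, 84]
pop() → 20: heap contents = [49, 61, 84]
pop() → 49: heap contents = [61, 84]
pop() → 61: heap contents = [84]
push(37): heap contents = [37, 84]
push(62): heap contents = [37, 62, 84]
pop() → 37: heap contents = [62, 84]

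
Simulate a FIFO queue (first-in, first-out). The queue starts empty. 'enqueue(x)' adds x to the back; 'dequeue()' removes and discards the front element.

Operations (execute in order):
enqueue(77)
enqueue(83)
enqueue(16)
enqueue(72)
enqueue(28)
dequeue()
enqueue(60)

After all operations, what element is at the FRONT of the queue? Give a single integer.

enqueue(77): queue = [77]
enqueue(83): queue = [77, 83]
enqueue(16): queue = [77, 83, 16]
enqueue(72): queue = [77, 83, 16, 72]
enqueue(28): queue = [77, 83, 16, 72, 28]
dequeue(): queue = [83, 16, 72, 28]
enqueue(60): queue = [83, 16, 72, 28, 60]

Answer: 83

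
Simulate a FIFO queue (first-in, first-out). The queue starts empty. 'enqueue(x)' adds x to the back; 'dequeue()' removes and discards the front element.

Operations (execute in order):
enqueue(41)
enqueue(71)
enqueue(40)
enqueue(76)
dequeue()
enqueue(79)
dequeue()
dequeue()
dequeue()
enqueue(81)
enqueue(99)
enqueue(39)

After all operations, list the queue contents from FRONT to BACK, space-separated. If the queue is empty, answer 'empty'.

Answer: 79 81 99 39

Derivation:
enqueue(41): [41]
enqueue(71): [41, 71]
enqueue(40): [41, 71, 40]
enqueue(76): [41, 71, 40, 76]
dequeue(): [71, 40, 76]
enqueue(79): [71, 40, 76, 79]
dequeue(): [40, 76, 79]
dequeue(): [76, 79]
dequeue(): [79]
enqueue(81): [79, 81]
enqueue(99): [79, 81, 99]
enqueue(39): [79, 81, 99, 39]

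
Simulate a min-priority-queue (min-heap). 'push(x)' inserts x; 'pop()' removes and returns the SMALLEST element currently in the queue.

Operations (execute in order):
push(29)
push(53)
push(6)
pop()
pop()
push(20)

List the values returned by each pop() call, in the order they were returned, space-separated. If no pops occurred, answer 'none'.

Answer: 6 29

Derivation:
push(29): heap contents = [29]
push(53): heap contents = [29, 53]
push(6): heap contents = [6, 29, 53]
pop() → 6: heap contents = [29, 53]
pop() → 29: heap contents = [53]
push(20): heap contents = [20, 53]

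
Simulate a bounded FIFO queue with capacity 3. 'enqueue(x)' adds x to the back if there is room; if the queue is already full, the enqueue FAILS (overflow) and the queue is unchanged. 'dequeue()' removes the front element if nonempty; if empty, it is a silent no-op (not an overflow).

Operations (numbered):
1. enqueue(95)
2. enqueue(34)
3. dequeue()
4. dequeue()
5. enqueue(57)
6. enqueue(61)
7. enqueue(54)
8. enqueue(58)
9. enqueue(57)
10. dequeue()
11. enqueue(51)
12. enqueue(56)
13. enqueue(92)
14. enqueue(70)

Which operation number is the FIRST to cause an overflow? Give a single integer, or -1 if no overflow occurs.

1. enqueue(95): size=1
2. enqueue(34): size=2
3. dequeue(): size=1
4. dequeue(): size=0
5. enqueue(57): size=1
6. enqueue(61): size=2
7. enqueue(54): size=3
8. enqueue(58): size=3=cap → OVERFLOW (fail)
9. enqueue(57): size=3=cap → OVERFLOW (fail)
10. dequeue(): size=2
11. enqueue(51): size=3
12. enqueue(56): size=3=cap → OVERFLOW (fail)
13. enqueue(92): size=3=cap → OVERFLOW (fail)
14. enqueue(70): size=3=cap → OVERFLOW (fail)

Answer: 8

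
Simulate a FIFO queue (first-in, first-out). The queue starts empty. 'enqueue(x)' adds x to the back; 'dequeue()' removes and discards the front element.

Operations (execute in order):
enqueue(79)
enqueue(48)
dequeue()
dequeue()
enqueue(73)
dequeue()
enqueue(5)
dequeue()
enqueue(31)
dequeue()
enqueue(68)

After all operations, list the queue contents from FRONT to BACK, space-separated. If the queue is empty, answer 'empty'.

enqueue(79): [79]
enqueue(48): [79, 48]
dequeue(): [48]
dequeue(): []
enqueue(73): [73]
dequeue(): []
enqueue(5): [5]
dequeue(): []
enqueue(31): [31]
dequeue(): []
enqueue(68): [68]

Answer: 68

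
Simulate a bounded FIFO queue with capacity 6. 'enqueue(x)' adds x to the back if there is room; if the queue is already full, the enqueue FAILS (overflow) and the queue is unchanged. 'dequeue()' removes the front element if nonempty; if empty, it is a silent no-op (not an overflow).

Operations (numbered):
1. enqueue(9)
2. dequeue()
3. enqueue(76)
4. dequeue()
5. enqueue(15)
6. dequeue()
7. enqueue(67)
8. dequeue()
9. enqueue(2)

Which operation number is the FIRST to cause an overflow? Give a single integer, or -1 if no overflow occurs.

Answer: -1

Derivation:
1. enqueue(9): size=1
2. dequeue(): size=0
3. enqueue(76): size=1
4. dequeue(): size=0
5. enqueue(15): size=1
6. dequeue(): size=0
7. enqueue(67): size=1
8. dequeue(): size=0
9. enqueue(2): size=1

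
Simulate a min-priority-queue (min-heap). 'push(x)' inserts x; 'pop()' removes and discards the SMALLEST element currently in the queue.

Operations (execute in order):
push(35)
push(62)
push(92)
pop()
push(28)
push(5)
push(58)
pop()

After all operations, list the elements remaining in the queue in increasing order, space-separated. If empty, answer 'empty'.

push(35): heap contents = [35]
push(62): heap contents = [35, 62]
push(92): heap contents = [35, 62, 92]
pop() → 35: heap contents = [62, 92]
push(28): heap contents = [28, 62, 92]
push(5): heap contents = [5, 28, 62, 92]
push(58): heap contents = [5, 28, 58, 62, 92]
pop() → 5: heap contents = [28, 58, 62, 92]

Answer: 28 58 62 92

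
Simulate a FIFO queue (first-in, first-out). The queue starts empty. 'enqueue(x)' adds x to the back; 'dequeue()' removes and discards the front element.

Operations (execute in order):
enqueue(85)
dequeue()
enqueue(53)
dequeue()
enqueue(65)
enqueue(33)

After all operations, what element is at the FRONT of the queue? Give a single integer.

enqueue(85): queue = [85]
dequeue(): queue = []
enqueue(53): queue = [53]
dequeue(): queue = []
enqueue(65): queue = [65]
enqueue(33): queue = [65, 33]

Answer: 65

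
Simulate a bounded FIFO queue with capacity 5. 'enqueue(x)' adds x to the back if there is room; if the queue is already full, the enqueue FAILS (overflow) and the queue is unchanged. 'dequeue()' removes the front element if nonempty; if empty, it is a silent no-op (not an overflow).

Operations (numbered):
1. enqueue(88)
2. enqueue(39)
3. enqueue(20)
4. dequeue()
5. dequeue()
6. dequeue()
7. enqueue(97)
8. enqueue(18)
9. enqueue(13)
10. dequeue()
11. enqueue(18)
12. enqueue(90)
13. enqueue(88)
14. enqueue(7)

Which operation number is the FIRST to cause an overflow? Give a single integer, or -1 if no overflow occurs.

1. enqueue(88): size=1
2. enqueue(39): size=2
3. enqueue(20): size=3
4. dequeue(): size=2
5. dequeue(): size=1
6. dequeue(): size=0
7. enqueue(97): size=1
8. enqueue(18): size=2
9. enqueue(13): size=3
10. dequeue(): size=2
11. enqueue(18): size=3
12. enqueue(90): size=4
13. enqueue(88): size=5
14. enqueue(7): size=5=cap → OVERFLOW (fail)

Answer: 14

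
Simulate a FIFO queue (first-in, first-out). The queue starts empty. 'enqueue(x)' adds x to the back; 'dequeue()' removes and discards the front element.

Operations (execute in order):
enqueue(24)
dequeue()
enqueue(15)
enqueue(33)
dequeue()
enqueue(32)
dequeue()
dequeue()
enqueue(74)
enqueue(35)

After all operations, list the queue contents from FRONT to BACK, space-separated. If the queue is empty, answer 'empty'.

enqueue(24): [24]
dequeue(): []
enqueue(15): [15]
enqueue(33): [15, 33]
dequeue(): [33]
enqueue(32): [33, 32]
dequeue(): [32]
dequeue(): []
enqueue(74): [74]
enqueue(35): [74, 35]

Answer: 74 35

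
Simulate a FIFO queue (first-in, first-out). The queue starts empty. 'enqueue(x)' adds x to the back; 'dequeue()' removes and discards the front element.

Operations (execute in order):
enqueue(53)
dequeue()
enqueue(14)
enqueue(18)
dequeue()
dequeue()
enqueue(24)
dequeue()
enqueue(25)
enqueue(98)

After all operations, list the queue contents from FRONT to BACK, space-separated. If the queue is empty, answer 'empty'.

Answer: 25 98

Derivation:
enqueue(53): [53]
dequeue(): []
enqueue(14): [14]
enqueue(18): [14, 18]
dequeue(): [18]
dequeue(): []
enqueue(24): [24]
dequeue(): []
enqueue(25): [25]
enqueue(98): [25, 98]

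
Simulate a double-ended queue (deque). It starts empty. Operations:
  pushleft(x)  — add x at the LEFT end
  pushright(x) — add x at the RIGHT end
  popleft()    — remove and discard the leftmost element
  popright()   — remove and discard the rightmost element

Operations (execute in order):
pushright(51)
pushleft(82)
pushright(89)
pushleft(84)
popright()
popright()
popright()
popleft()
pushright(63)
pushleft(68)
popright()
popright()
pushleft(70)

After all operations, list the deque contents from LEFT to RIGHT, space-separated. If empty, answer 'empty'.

pushright(51): [51]
pushleft(82): [82, 51]
pushright(89): [82, 51, 89]
pushleft(84): [84, 82, 51, 89]
popright(): [84, 82, 51]
popright(): [84, 82]
popright(): [84]
popleft(): []
pushright(63): [63]
pushleft(68): [68, 63]
popright(): [68]
popright(): []
pushleft(70): [70]

Answer: 70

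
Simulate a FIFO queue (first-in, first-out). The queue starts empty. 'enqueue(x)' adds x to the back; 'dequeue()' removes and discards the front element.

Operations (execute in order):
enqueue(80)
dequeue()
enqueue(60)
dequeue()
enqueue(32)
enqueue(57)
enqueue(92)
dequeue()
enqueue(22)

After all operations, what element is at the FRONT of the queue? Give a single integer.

enqueue(80): queue = [80]
dequeue(): queue = []
enqueue(60): queue = [60]
dequeue(): queue = []
enqueue(32): queue = [32]
enqueue(57): queue = [32, 57]
enqueue(92): queue = [32, 57, 92]
dequeue(): queue = [57, 92]
enqueue(22): queue = [57, 92, 22]

Answer: 57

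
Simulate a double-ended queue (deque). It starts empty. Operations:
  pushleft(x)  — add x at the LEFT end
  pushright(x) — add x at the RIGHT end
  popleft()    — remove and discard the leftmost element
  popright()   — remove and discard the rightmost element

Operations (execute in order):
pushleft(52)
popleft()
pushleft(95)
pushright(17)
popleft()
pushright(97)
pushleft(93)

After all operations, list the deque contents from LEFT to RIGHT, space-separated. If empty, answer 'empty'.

pushleft(52): [52]
popleft(): []
pushleft(95): [95]
pushright(17): [95, 17]
popleft(): [17]
pushright(97): [17, 97]
pushleft(93): [93, 17, 97]

Answer: 93 17 97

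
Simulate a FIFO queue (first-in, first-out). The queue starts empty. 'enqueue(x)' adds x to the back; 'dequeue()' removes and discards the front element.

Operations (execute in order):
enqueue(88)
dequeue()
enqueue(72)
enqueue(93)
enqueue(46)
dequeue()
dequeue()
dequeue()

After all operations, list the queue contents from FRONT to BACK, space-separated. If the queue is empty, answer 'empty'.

Answer: empty

Derivation:
enqueue(88): [88]
dequeue(): []
enqueue(72): [72]
enqueue(93): [72, 93]
enqueue(46): [72, 93, 46]
dequeue(): [93, 46]
dequeue(): [46]
dequeue(): []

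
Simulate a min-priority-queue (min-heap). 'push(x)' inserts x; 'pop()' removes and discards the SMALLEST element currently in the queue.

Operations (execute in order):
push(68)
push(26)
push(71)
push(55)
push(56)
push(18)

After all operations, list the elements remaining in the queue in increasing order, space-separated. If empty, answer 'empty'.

Answer: 18 26 55 56 68 71

Derivation:
push(68): heap contents = [68]
push(26): heap contents = [26, 68]
push(71): heap contents = [26, 68, 71]
push(55): heap contents = [26, 55, 68, 71]
push(56): heap contents = [26, 55, 56, 68, 71]
push(18): heap contents = [18, 26, 55, 56, 68, 71]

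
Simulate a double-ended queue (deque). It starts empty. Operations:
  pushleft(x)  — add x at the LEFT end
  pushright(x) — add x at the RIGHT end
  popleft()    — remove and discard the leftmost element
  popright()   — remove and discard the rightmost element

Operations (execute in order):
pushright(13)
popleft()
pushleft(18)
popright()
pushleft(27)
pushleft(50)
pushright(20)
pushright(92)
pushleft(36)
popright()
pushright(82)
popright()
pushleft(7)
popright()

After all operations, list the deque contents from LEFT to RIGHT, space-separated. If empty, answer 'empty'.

Answer: 7 36 50 27

Derivation:
pushright(13): [13]
popleft(): []
pushleft(18): [18]
popright(): []
pushleft(27): [27]
pushleft(50): [50, 27]
pushright(20): [50, 27, 20]
pushright(92): [50, 27, 20, 92]
pushleft(36): [36, 50, 27, 20, 92]
popright(): [36, 50, 27, 20]
pushright(82): [36, 50, 27, 20, 82]
popright(): [36, 50, 27, 20]
pushleft(7): [7, 36, 50, 27, 20]
popright(): [7, 36, 50, 27]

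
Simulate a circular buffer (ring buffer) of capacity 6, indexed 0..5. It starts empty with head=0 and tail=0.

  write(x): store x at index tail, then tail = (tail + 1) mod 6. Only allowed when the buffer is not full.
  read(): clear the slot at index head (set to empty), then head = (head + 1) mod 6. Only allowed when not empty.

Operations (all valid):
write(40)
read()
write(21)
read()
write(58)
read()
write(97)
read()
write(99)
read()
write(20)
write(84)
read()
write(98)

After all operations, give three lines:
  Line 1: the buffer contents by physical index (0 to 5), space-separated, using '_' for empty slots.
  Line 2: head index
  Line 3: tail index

write(40): buf=[40 _ _ _ _ _], head=0, tail=1, size=1
read(): buf=[_ _ _ _ _ _], head=1, tail=1, size=0
write(21): buf=[_ 21 _ _ _ _], head=1, tail=2, size=1
read(): buf=[_ _ _ _ _ _], head=2, tail=2, size=0
write(58): buf=[_ _ 58 _ _ _], head=2, tail=3, size=1
read(): buf=[_ _ _ _ _ _], head=3, tail=3, size=0
write(97): buf=[_ _ _ 97 _ _], head=3, tail=4, size=1
read(): buf=[_ _ _ _ _ _], head=4, tail=4, size=0
write(99): buf=[_ _ _ _ 99 _], head=4, tail=5, size=1
read(): buf=[_ _ _ _ _ _], head=5, tail=5, size=0
write(20): buf=[_ _ _ _ _ 20], head=5, tail=0, size=1
write(84): buf=[84 _ _ _ _ 20], head=5, tail=1, size=2
read(): buf=[84 _ _ _ _ _], head=0, tail=1, size=1
write(98): buf=[84 98 _ _ _ _], head=0, tail=2, size=2

Answer: 84 98 _ _ _ _
0
2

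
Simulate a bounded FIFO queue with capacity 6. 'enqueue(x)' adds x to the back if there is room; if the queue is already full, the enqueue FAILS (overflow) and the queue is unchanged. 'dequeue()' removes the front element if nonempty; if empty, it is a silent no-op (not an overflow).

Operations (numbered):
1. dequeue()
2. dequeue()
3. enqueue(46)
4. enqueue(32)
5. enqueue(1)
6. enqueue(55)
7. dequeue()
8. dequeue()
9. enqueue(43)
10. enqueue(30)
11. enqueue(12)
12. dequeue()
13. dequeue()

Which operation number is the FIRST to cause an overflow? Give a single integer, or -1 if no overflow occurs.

Answer: -1

Derivation:
1. dequeue(): empty, no-op, size=0
2. dequeue(): empty, no-op, size=0
3. enqueue(46): size=1
4. enqueue(32): size=2
5. enqueue(1): size=3
6. enqueue(55): size=4
7. dequeue(): size=3
8. dequeue(): size=2
9. enqueue(43): size=3
10. enqueue(30): size=4
11. enqueue(12): size=5
12. dequeue(): size=4
13. dequeue(): size=3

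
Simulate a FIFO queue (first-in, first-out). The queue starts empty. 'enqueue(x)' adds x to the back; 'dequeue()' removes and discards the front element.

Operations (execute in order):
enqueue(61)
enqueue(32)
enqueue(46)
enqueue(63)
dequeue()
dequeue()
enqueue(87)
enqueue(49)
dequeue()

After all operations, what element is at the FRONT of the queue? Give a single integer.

Answer: 63

Derivation:
enqueue(61): queue = [61]
enqueue(32): queue = [61, 32]
enqueue(46): queue = [61, 32, 46]
enqueue(63): queue = [61, 32, 46, 63]
dequeue(): queue = [32, 46, 63]
dequeue(): queue = [46, 63]
enqueue(87): queue = [46, 63, 87]
enqueue(49): queue = [46, 63, 87, 49]
dequeue(): queue = [63, 87, 49]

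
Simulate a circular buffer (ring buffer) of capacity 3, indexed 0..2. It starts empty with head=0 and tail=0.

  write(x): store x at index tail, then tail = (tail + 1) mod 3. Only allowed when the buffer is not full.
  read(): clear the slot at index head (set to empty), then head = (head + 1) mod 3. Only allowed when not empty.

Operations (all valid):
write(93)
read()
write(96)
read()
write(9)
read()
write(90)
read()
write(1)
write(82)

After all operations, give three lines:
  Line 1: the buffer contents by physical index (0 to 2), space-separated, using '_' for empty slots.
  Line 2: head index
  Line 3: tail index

Answer: _ 1 82
1
0

Derivation:
write(93): buf=[93 _ _], head=0, tail=1, size=1
read(): buf=[_ _ _], head=1, tail=1, size=0
write(96): buf=[_ 96 _], head=1, tail=2, size=1
read(): buf=[_ _ _], head=2, tail=2, size=0
write(9): buf=[_ _ 9], head=2, tail=0, size=1
read(): buf=[_ _ _], head=0, tail=0, size=0
write(90): buf=[90 _ _], head=0, tail=1, size=1
read(): buf=[_ _ _], head=1, tail=1, size=0
write(1): buf=[_ 1 _], head=1, tail=2, size=1
write(82): buf=[_ 1 82], head=1, tail=0, size=2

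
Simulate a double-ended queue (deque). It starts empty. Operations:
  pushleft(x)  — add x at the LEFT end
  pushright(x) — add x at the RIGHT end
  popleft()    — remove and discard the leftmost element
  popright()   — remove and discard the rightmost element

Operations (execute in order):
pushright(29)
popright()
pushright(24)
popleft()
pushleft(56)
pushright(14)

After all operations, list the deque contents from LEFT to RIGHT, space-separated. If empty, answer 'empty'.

pushright(29): [29]
popright(): []
pushright(24): [24]
popleft(): []
pushleft(56): [56]
pushright(14): [56, 14]

Answer: 56 14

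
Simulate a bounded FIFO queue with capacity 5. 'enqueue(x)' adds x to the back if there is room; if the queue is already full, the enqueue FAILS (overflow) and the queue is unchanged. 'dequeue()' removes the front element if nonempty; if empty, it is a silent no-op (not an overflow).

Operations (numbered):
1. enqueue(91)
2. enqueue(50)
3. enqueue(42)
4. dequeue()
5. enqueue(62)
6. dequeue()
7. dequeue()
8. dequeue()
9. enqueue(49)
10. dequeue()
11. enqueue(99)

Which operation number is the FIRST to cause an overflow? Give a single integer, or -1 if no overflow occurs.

Answer: -1

Derivation:
1. enqueue(91): size=1
2. enqueue(50): size=2
3. enqueue(42): size=3
4. dequeue(): size=2
5. enqueue(62): size=3
6. dequeue(): size=2
7. dequeue(): size=1
8. dequeue(): size=0
9. enqueue(49): size=1
10. dequeue(): size=0
11. enqueue(99): size=1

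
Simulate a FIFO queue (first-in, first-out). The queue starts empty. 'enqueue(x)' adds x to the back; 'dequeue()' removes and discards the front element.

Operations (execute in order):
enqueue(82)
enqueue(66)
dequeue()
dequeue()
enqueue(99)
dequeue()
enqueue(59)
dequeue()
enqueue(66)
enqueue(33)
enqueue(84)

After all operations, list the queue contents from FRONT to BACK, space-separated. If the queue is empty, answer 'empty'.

Answer: 66 33 84

Derivation:
enqueue(82): [82]
enqueue(66): [82, 66]
dequeue(): [66]
dequeue(): []
enqueue(99): [99]
dequeue(): []
enqueue(59): [59]
dequeue(): []
enqueue(66): [66]
enqueue(33): [66, 33]
enqueue(84): [66, 33, 84]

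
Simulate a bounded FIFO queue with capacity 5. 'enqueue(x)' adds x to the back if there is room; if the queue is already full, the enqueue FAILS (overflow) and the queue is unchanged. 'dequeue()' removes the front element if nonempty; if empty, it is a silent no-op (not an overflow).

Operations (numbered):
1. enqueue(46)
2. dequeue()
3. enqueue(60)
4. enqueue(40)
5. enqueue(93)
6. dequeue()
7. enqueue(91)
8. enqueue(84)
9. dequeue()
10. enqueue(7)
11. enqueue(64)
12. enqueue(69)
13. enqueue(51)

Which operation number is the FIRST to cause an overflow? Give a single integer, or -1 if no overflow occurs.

Answer: 12

Derivation:
1. enqueue(46): size=1
2. dequeue(): size=0
3. enqueue(60): size=1
4. enqueue(40): size=2
5. enqueue(93): size=3
6. dequeue(): size=2
7. enqueue(91): size=3
8. enqueue(84): size=4
9. dequeue(): size=3
10. enqueue(7): size=4
11. enqueue(64): size=5
12. enqueue(69): size=5=cap → OVERFLOW (fail)
13. enqueue(51): size=5=cap → OVERFLOW (fail)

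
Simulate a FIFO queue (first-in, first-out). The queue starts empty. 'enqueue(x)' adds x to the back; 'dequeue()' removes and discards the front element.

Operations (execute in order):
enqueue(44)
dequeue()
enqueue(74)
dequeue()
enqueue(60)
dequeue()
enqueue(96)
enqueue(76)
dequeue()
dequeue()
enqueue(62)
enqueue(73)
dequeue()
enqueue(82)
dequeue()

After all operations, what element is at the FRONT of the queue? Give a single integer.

enqueue(44): queue = [44]
dequeue(): queue = []
enqueue(74): queue = [74]
dequeue(): queue = []
enqueue(60): queue = [60]
dequeue(): queue = []
enqueue(96): queue = [96]
enqueue(76): queue = [96, 76]
dequeue(): queue = [76]
dequeue(): queue = []
enqueue(62): queue = [62]
enqueue(73): queue = [62, 73]
dequeue(): queue = [73]
enqueue(82): queue = [73, 82]
dequeue(): queue = [82]

Answer: 82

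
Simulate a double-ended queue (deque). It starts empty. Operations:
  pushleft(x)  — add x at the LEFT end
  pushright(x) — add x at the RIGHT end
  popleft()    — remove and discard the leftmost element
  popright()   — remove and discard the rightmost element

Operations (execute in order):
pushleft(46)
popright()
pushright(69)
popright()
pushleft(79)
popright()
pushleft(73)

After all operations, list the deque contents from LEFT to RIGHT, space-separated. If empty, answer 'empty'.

Answer: 73

Derivation:
pushleft(46): [46]
popright(): []
pushright(69): [69]
popright(): []
pushleft(79): [79]
popright(): []
pushleft(73): [73]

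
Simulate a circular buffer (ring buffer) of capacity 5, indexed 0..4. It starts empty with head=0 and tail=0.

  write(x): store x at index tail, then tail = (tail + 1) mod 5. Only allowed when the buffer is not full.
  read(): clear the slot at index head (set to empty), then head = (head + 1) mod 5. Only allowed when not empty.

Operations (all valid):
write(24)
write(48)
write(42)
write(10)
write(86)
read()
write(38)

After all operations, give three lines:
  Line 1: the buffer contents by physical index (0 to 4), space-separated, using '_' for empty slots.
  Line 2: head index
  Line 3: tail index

write(24): buf=[24 _ _ _ _], head=0, tail=1, size=1
write(48): buf=[24 48 _ _ _], head=0, tail=2, size=2
write(42): buf=[24 48 42 _ _], head=0, tail=3, size=3
write(10): buf=[24 48 42 10 _], head=0, tail=4, size=4
write(86): buf=[24 48 42 10 86], head=0, tail=0, size=5
read(): buf=[_ 48 42 10 86], head=1, tail=0, size=4
write(38): buf=[38 48 42 10 86], head=1, tail=1, size=5

Answer: 38 48 42 10 86
1
1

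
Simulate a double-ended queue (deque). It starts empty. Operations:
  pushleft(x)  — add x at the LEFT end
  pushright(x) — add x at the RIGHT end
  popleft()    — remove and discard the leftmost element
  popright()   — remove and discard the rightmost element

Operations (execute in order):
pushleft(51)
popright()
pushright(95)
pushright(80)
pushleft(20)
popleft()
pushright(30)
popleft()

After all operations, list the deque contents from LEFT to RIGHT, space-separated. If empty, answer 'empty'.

pushleft(51): [51]
popright(): []
pushright(95): [95]
pushright(80): [95, 80]
pushleft(20): [20, 95, 80]
popleft(): [95, 80]
pushright(30): [95, 80, 30]
popleft(): [80, 30]

Answer: 80 30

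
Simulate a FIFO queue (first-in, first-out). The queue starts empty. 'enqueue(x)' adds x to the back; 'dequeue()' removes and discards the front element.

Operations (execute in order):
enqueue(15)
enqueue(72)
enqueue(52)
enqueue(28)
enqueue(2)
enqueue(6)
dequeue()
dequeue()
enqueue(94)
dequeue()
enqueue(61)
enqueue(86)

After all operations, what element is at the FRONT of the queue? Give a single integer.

Answer: 28

Derivation:
enqueue(15): queue = [15]
enqueue(72): queue = [15, 72]
enqueue(52): queue = [15, 72, 52]
enqueue(28): queue = [15, 72, 52, 28]
enqueue(2): queue = [15, 72, 52, 28, 2]
enqueue(6): queue = [15, 72, 52, 28, 2, 6]
dequeue(): queue = [72, 52, 28, 2, 6]
dequeue(): queue = [52, 28, 2, 6]
enqueue(94): queue = [52, 28, 2, 6, 94]
dequeue(): queue = [28, 2, 6, 94]
enqueue(61): queue = [28, 2, 6, 94, 61]
enqueue(86): queue = [28, 2, 6, 94, 61, 86]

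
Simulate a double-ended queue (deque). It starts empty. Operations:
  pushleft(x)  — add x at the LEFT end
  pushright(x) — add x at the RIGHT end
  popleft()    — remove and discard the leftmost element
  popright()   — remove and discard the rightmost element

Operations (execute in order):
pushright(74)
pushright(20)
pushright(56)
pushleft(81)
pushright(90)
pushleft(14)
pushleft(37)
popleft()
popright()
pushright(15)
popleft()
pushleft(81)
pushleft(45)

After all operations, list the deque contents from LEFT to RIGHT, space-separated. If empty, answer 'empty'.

pushright(74): [74]
pushright(20): [74, 20]
pushright(56): [74, 20, 56]
pushleft(81): [81, 74, 20, 56]
pushright(90): [81, 74, 20, 56, 90]
pushleft(14): [14, 81, 74, 20, 56, 90]
pushleft(37): [37, 14, 81, 74, 20, 56, 90]
popleft(): [14, 81, 74, 20, 56, 90]
popright(): [14, 81, 74, 20, 56]
pushright(15): [14, 81, 74, 20, 56, 15]
popleft(): [81, 74, 20, 56, 15]
pushleft(81): [81, 81, 74, 20, 56, 15]
pushleft(45): [45, 81, 81, 74, 20, 56, 15]

Answer: 45 81 81 74 20 56 15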